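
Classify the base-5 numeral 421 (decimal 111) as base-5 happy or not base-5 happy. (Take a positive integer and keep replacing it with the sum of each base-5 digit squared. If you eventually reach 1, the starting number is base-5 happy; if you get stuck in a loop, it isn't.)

111 = (4,2,1)_5 → 4² + 2² + 1² = 21
21 = (4,1)_5 → 4² + 1² = 17
17 = (3,2)_5 → 3² + 2² = 13
13 = (2,3)_5 → 2² + 3² = 13  — 13 already seen; the sequence cycles without reaching 1.

not base-5 happy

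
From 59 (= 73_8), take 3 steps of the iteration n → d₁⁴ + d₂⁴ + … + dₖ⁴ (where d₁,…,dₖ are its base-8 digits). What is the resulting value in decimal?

2177

59 = (7,3)_8 → 2482
2482 = (4,6,6,2)_8 → 2864
2864 = (5,4,6,0)_8 → 2177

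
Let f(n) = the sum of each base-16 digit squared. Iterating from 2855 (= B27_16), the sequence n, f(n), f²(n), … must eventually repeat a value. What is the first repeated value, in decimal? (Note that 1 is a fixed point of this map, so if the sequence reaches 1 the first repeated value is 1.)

2855 = (11,2,7)_16 → 11² + 2² + 7² = 121 + 4 + 49 = 174
174 = (10,14)_16 → 10² + 14² = 100 + 196 = 296
296 = (1,2,8)_16 → 1² + 2² + 8² = 1 + 4 + 64 = 69
69 = (4,5)_16 → 4² + 5² = 16 + 25 = 41
41 = (2,9)_16 → 2² + 9² = 4 + 81 = 85
85 = (5,5)_16 → 5² + 5² = 25 + 25 = 50
50 = (3,2)_16 → 3² + 2² = 9 + 4 = 13
13 = (13)_16 → 13² = 169
169 = (10,9)_16 → 10² + 9² = 100 + 81 = 181
181 = (11,5)_16 → 11² + 5² = 121 + 25 = 146
146 = (9,2)_16 → 9² + 2² = 81 + 4 = 85  — 85 already appeared earlier.

85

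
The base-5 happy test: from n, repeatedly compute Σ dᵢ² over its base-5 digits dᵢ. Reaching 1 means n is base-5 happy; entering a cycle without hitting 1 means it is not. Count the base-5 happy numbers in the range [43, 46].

43: 43 → 19 → 25 → 1  — base-5 happy
44: 44 → 26 → 2 → 4 → 16 → 10 → 4  — not base-5 happy
45: 45 → 17 → 13 → 13  — not base-5 happy
46: 46 → 18 → 18  — not base-5 happy
base-5 happy: 43

1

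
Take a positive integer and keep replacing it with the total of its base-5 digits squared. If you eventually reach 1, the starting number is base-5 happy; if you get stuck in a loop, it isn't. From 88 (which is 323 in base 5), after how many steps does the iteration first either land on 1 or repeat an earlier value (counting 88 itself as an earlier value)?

6

88 = (3,2,3)_5 → 3² + 2² + 3² = 22
22 = (4,2)_5 → 4² + 2² = 20
20 = (4,0)_5 → 4² + 0² = 16
16 = (3,1)_5 → 3² + 1² = 10
10 = (2,0)_5 → 2² + 0² = 4
4 = (4)_5 → 4² = 16  — 16 repeats.
That took 6 steps.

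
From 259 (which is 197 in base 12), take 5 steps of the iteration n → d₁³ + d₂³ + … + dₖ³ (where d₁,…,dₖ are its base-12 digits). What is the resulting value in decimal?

259 = (1,9,7)_12 → 1³ + 9³ + 7³ = 1 + 729 + 343 = 1073
1073 = (7,5,5)_12 → 7³ + 5³ + 5³ = 343 + 125 + 125 = 593
593 = (4,1,5)_12 → 4³ + 1³ + 5³ = 64 + 1 + 125 = 190
190 = (1,3,10)_12 → 1³ + 3³ + 10³ = 1 + 27 + 1000 = 1028
1028 = (7,1,8)_12 → 7³ + 1³ + 8³ = 343 + 1 + 512 = 856

856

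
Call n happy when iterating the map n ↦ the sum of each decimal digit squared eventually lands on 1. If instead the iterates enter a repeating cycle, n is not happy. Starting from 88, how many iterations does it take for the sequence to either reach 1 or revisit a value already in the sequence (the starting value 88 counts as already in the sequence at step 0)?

15

88 → 8² + 8² = 128
128 → 1² + 2² + 8² = 69
69 → 6² + 9² = 117
117 → 1² + 1² + 7² = 51
51 → 5² + 1² = 26
26 → 2² + 6² = 40
40 → 4² + 0² = 16
16 → 1² + 6² = 37
37 → 3² + 7² = 58
58 → 5² + 8² = 89
89 → 8² + 9² = 145
145 → 1² + 4² + 5² = 42
42 → 4² + 2² = 20
20 → 2² + 0² = 4
4 → 4² = 16  — 16 repeats.
That took 15 steps.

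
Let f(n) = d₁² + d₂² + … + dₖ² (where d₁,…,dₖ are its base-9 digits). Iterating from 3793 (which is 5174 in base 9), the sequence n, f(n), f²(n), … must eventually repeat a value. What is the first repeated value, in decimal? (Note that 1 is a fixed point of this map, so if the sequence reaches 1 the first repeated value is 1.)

3793 = (5,1,7,4)_9 → 5² + 1² + 7² + 4² = 25 + 1 + 49 + 16 = 91
91 = (1,1,1)_9 → 1² + 1² + 1² = 1 + 1 + 1 = 3
3 = (3)_9 → 3² = 9
9 = (1,0)_9 → 1² + 0² = 1 + 0 = 1  — reached the fixed point 1.
1 → 1, so 1 is the first repeated value.

1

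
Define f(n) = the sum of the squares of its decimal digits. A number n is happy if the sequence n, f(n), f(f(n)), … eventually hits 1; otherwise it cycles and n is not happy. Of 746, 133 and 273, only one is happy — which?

746: 746 → 101 → 2 → 4 → 16 → 37 → 58 → 89 → 145 → 42 → 20 → 4  — repeats 4 (not happy)
133: 133 → 19 → 82 → 68 → 100 → 1  — reaches 1 (happy)
273: 273 → 62 → 40 → 16 → 37 → 58 → 89 → 145 → 42 → 20 → 4 → 16  — repeats 16 (not happy)

133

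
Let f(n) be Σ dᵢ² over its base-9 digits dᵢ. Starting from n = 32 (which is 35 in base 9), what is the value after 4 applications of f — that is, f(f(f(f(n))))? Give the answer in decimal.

74

32 = (3,5)_9 → 3² + 5² = 34
34 = (3,7)_9 → 3² + 7² = 58
58 = (6,4)_9 → 6² + 4² = 52
52 = (5,7)_9 → 5² + 7² = 74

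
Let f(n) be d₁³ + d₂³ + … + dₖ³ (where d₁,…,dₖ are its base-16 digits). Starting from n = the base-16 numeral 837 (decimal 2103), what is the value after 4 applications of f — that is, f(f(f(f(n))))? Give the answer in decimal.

2103 = (8,3,7)_16 → 8³ + 3³ + 7³ = 512 + 27 + 343 = 882
882 = (3,7,2)_16 → 3³ + 7³ + 2³ = 27 + 343 + 8 = 378
378 = (1,7,10)_16 → 1³ + 7³ + 10³ = 1 + 343 + 1000 = 1344
1344 = (5,4,0)_16 → 5³ + 4³ + 0³ = 125 + 64 + 0 = 189

189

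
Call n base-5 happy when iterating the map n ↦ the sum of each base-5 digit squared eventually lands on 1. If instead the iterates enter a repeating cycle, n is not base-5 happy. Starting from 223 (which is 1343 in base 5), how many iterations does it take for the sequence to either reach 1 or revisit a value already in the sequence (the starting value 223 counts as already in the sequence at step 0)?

223 = (1,3,4,3)_5 → 1² + 3² + 4² + 3² = 35
35 = (1,2,0)_5 → 1² + 2² + 0² = 5
5 = (1,0)_5 → 1² + 0² = 1  — reached 1.
That took 3 steps.

3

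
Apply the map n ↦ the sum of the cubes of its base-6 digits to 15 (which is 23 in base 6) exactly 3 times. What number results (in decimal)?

15 = (2,3)_6 → 2³ + 3³ = 8 + 27 = 35
35 = (5,5)_6 → 5³ + 5³ = 125 + 125 = 250
250 = (1,0,5,4)_6 → 1³ + 0³ + 5³ + 4³ = 1 + 0 + 125 + 64 = 190

190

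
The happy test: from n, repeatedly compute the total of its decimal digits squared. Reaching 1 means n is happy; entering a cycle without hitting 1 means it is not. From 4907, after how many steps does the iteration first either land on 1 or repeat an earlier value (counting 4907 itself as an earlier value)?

4907 → 146
146 → 53
53 → 34
34 → 25
25 → 29
29 → 85
85 → 89
89 → 145
145 → 42
42 → 20
20 → 4
4 → 16
16 → 37
37 → 58
58 → 89  — 89 repeats.
That took 15 steps.

15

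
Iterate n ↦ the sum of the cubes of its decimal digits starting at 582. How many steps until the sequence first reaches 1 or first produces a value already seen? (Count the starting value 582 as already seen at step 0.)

582 → 645
645 → 405
405 → 189
189 → 1242
1242 → 81
81 → 513
513 → 153
153 → 153  — 153 repeats.
That took 8 steps.

8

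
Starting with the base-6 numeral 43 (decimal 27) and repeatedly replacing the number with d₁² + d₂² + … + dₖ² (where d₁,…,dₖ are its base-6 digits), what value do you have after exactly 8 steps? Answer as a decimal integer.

27 = (4,3)_6 → 25
25 = (4,1)_6 → 17
17 = (2,5)_6 → 29
29 = (4,5)_6 → 41
41 = (1,0,5)_6 → 26
26 = (4,2)_6 → 20
20 = (3,2)_6 → 13
13 = (2,1)_6 → 5

5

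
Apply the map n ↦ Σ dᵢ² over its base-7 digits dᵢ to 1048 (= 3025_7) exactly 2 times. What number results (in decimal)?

1048 = (3,0,2,5)_7 → 3² + 0² + 2² + 5² = 9 + 0 + 4 + 25 = 38
38 = (5,3)_7 → 5² + 3² = 25 + 9 = 34

34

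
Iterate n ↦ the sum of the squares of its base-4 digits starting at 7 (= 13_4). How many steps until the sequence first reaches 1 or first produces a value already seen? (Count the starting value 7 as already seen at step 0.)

4

7 = (1,3)_4 → 1² + 3² = 10
10 = (2,2)_4 → 2² + 2² = 8
8 = (2,0)_4 → 2² + 0² = 4
4 = (1,0)_4 → 1² + 0² = 1  — reached 1.
That took 4 steps.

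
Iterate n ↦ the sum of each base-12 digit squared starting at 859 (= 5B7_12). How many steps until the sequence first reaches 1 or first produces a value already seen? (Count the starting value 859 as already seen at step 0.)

12

859 = (5,11,7)_12 → 5² + 11² + 7² = 195
195 = (1,4,3)_12 → 1² + 4² + 3² = 26
26 = (2,2)_12 → 2² + 2² = 8
8 = (8)_12 → 8² = 64
64 = (5,4)_12 → 5² + 4² = 41
41 = (3,5)_12 → 3² + 5² = 34
34 = (2,10)_12 → 2² + 10² = 104
104 = (8,8)_12 → 8² + 8² = 128
128 = (10,8)_12 → 10² + 8² = 164
164 = (1,1,8)_12 → 1² + 1² + 8² = 66
66 = (5,6)_12 → 5² + 6² = 61
61 = (5,1)_12 → 5² + 1² = 26  — 26 repeats.
That took 12 steps.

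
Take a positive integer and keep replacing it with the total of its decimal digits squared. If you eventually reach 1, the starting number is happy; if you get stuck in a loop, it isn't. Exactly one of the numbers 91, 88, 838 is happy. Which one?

91

91: 91 → 82 → 68 → 100 → 1  — reaches 1 (happy)
88: 88 → 128 → 69 → 117 → 51 → 26 → 40 → 16 → 37 → 58 → 89 → 145 → 42 → 20 → 4 → 16  — repeats 16 (not happy)
838: 838 → 137 → 59 → 106 → 37 → 58 → 89 → 145 → 42 → 20 → 4 → 16 → 37  — repeats 37 (not happy)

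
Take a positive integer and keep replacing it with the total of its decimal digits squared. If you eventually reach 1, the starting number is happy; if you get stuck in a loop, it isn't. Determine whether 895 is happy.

not happy

895 → 8² + 9² + 5² = 170
170 → 1² + 7² + 0² = 50
50 → 5² + 0² = 25
25 → 2² + 5² = 29
29 → 2² + 9² = 85
85 → 8² + 5² = 89
89 → 8² + 9² = 145
145 → 1² + 4² + 5² = 42
42 → 4² + 2² = 20
20 → 2² + 0² = 4
4 → 4² = 16
16 → 1² + 6² = 37
37 → 3² + 7² = 58
58 → 5² + 8² = 89  — 89 already seen; the sequence cycles without reaching 1.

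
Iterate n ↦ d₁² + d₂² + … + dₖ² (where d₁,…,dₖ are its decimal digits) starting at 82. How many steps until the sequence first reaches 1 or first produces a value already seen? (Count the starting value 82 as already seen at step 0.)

3

82 → 8² + 2² = 64 + 4 = 68
68 → 6² + 8² = 36 + 64 = 100
100 → 1² + 0² + 0² = 1 + 0 + 0 = 1  — reached 1.
That took 3 steps.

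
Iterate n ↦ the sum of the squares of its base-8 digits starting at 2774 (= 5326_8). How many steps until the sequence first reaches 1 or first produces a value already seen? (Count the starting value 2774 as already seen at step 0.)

7

2774 = (5,3,2,6)_8 → 74
74 = (1,1,2)_8 → 6
6 = (6)_8 → 36
36 = (4,4)_8 → 32
32 = (4,0)_8 → 16
16 = (2,0)_8 → 4
4 = (4)_8 → 16  — 16 repeats.
That took 7 steps.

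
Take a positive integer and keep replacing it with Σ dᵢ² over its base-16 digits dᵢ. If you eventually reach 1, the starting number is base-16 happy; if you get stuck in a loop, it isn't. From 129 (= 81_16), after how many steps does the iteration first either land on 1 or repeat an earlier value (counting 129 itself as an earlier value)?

129 = (8,1)_16 → 65
65 = (4,1)_16 → 17
17 = (1,1)_16 → 2
2 = (2)_16 → 4
4 = (4)_16 → 16
16 = (1,0)_16 → 1  — reached 1.
That took 6 steps.

6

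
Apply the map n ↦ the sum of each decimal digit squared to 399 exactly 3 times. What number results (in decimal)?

26

399 → 3² + 9² + 9² = 9 + 81 + 81 = 171
171 → 1² + 7² + 1² = 1 + 49 + 1 = 51
51 → 5² + 1² = 25 + 1 = 26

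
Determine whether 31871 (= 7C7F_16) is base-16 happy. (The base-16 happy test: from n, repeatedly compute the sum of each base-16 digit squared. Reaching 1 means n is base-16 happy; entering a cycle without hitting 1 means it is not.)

31871 = (7,12,7,15)_16 → 7² + 12² + 7² + 15² = 467
467 = (1,13,3)_16 → 1² + 13² + 3² = 179
179 = (11,3)_16 → 11² + 3² = 130
130 = (8,2)_16 → 8² + 2² = 68
68 = (4,4)_16 → 4² + 4² = 32
32 = (2,0)_16 → 2² + 0² = 4
4 = (4)_16 → 4² = 16
16 = (1,0)_16 → 1² + 0² = 1  — reached 1.

base-16 happy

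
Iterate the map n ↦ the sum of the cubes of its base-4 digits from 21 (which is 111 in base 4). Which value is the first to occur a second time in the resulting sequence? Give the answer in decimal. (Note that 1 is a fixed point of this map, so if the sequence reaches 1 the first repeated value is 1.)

21 = (1,1,1)_4 → 1³ + 1³ + 1³ = 3
3 = (3)_4 → 3³ = 27
27 = (1,2,3)_4 → 1³ + 2³ + 3³ = 36
36 = (2,1,0)_4 → 2³ + 1³ + 0³ = 9
9 = (2,1)_4 → 2³ + 1³ = 9  — 9 already appeared earlier.

9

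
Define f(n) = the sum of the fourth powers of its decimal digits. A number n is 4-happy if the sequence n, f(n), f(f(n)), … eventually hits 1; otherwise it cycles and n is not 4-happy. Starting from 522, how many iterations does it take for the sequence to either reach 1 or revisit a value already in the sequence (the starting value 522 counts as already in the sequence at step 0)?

522 → 5⁴ + 2⁴ + 2⁴ = 625 + 16 + 16 = 657
657 → 6⁴ + 5⁴ + 7⁴ = 1296 + 625 + 2401 = 4322
4322 → 4⁴ + 3⁴ + 2⁴ + 2⁴ = 256 + 81 + 16 + 16 = 369
369 → 3⁴ + 6⁴ + 9⁴ = 81 + 1296 + 6561 = 7938
7938 → 7⁴ + 9⁴ + 3⁴ + 8⁴ = 2401 + 6561 + 81 + 4096 = 13139
13139 → 1⁴ + 3⁴ + 1⁴ + 3⁴ + 9⁴ = 1 + 81 + 1 + 81 + 6561 = 6725
6725 → 6⁴ + 7⁴ + 2⁴ + 5⁴ = 1296 + 2401 + 16 + 625 = 4338
4338 → 4⁴ + 3⁴ + 3⁴ + 8⁴ = 256 + 81 + 81 + 4096 = 4514
4514 → 4⁴ + 5⁴ + 1⁴ + 4⁴ = 256 + 625 + 1 + 256 = 1138
1138 → 1⁴ + 1⁴ + 3⁴ + 8⁴ = 1 + 1 + 81 + 4096 = 4179
4179 → 4⁴ + 1⁴ + 7⁴ + 9⁴ = 256 + 1 + 2401 + 6561 = 9219
9219 → 9⁴ + 2⁴ + 1⁴ + 9⁴ = 6561 + 16 + 1 + 6561 = 13139  — 13139 repeats.
That took 12 steps.

12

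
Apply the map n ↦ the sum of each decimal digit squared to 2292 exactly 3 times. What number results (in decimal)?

81

2292 → 2² + 2² + 9² + 2² = 4 + 4 + 81 + 4 = 93
93 → 9² + 3² = 81 + 9 = 90
90 → 9² + 0² = 81 + 0 = 81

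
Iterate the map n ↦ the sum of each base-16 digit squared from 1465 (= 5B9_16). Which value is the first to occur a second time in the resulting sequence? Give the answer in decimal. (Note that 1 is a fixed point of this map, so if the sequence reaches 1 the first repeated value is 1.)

146

1465 = (5,11,9)_16 → 5² + 11² + 9² = 25 + 121 + 81 = 227
227 = (14,3)_16 → 14² + 3² = 196 + 9 = 205
205 = (12,13)_16 → 12² + 13² = 144 + 169 = 313
313 = (1,3,9)_16 → 1² + 3² + 9² = 1 + 9 + 81 = 91
91 = (5,11)_16 → 5² + 11² = 25 + 121 = 146
146 = (9,2)_16 → 9² + 2² = 81 + 4 = 85
85 = (5,5)_16 → 5² + 5² = 25 + 25 = 50
50 = (3,2)_16 → 3² + 2² = 9 + 4 = 13
13 = (13)_16 → 13² = 169
169 = (10,9)_16 → 10² + 9² = 100 + 81 = 181
181 = (11,5)_16 → 11² + 5² = 121 + 25 = 146  — 146 already appeared earlier.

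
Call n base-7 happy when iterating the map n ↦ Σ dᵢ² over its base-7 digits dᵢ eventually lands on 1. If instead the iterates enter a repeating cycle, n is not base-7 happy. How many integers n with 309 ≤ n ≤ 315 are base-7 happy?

1

309: 309 → 41 → 61 → 27 → 45 → 45  — not base-7 happy
310: 310 → 44 → 40 → 50 → 2 → 4 → 16 → 8 → 2  — not base-7 happy
311: 311 → 49 → 1  — base-7 happy
312: 312 → 56 → 2 → 4 → 16 → 8 → 2  — not base-7 happy
313: 313 → 65 → 9 → 5 → 25 → 25  — not base-7 happy
314: 314 → 76 → 46 → 52 → 10 → 10  — not base-7 happy
315: 315 → 45 → 45  — not base-7 happy
base-7 happy: 311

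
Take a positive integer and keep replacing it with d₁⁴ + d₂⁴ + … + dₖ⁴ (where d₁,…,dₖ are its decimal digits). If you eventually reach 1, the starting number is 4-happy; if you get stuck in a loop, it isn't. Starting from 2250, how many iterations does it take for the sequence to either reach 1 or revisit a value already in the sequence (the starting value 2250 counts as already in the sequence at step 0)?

2250 → 2⁴ + 2⁴ + 5⁴ + 0⁴ = 657
657 → 6⁴ + 5⁴ + 7⁴ = 4322
4322 → 4⁴ + 3⁴ + 2⁴ + 2⁴ = 369
369 → 3⁴ + 6⁴ + 9⁴ = 7938
7938 → 7⁴ + 9⁴ + 3⁴ + 8⁴ = 13139
13139 → 1⁴ + 3⁴ + 1⁴ + 3⁴ + 9⁴ = 6725
6725 → 6⁴ + 7⁴ + 2⁴ + 5⁴ = 4338
4338 → 4⁴ + 3⁴ + 3⁴ + 8⁴ = 4514
4514 → 4⁴ + 5⁴ + 1⁴ + 4⁴ = 1138
1138 → 1⁴ + 1⁴ + 3⁴ + 8⁴ = 4179
4179 → 4⁴ + 1⁴ + 7⁴ + 9⁴ = 9219
9219 → 9⁴ + 2⁴ + 1⁴ + 9⁴ = 13139  — 13139 repeats.
That took 12 steps.

12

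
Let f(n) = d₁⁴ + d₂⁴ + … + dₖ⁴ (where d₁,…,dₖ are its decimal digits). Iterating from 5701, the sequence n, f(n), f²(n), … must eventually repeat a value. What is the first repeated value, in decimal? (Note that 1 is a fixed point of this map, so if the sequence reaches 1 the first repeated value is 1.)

13139

5701 → 3027
3027 → 2498
2498 → 10929
10929 → 13139
13139 → 6725
6725 → 4338
4338 → 4514
4514 → 1138
1138 → 4179
4179 → 9219
9219 → 13139  — 13139 already appeared earlier.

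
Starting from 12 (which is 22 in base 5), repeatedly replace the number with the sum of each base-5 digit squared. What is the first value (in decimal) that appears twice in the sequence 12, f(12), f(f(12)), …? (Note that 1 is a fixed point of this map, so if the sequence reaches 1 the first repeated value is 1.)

12 = (2,2)_5 → 2² + 2² = 8
8 = (1,3)_5 → 1² + 3² = 10
10 = (2,0)_5 → 2² + 0² = 4
4 = (4)_5 → 4² = 16
16 = (3,1)_5 → 3² + 1² = 10  — 10 already appeared earlier.

10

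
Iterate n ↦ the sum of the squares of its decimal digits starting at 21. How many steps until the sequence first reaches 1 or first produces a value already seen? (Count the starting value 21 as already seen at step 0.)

13

21 → 2² + 1² = 5
5 → 5² = 25
25 → 2² + 5² = 29
29 → 2² + 9² = 85
85 → 8² + 5² = 89
89 → 8² + 9² = 145
145 → 1² + 4² + 5² = 42
42 → 4² + 2² = 20
20 → 2² + 0² = 4
4 → 4² = 16
16 → 1² + 6² = 37
37 → 3² + 7² = 58
58 → 5² + 8² = 89  — 89 repeats.
That took 13 steps.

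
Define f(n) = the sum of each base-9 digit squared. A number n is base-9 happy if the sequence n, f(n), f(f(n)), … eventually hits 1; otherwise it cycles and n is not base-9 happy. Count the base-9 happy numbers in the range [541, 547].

541: 541 → 73 → 65 → 53 → 89 → 65  — not base-9 happy
542: 542 → 76 → 80 → 128 → 30 → 18 → 4 → 16 → 50 → 50  — not base-9 happy
543: 543 → 81 → 1  — base-9 happy
544: 544 → 88 → 50 → 50  — not base-9 happy
545: 545 → 97 → 51 → 61 → 85 → 17 → 65 → 53 → 89 → 65  — not base-9 happy
546: 546 → 108 → 10 → 2 → 4 → 16 → 50 → 50  — not base-9 happy
547: 547 → 121 → 33 → 45 → 25 → 53 → 89 → 65 → 53  — not base-9 happy
base-9 happy: 543

1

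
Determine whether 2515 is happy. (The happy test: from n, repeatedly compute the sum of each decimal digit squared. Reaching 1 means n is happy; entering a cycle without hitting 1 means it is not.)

not happy

2515 → 2² + 5² + 1² + 5² = 4 + 25 + 1 + 25 = 55
55 → 5² + 5² = 25 + 25 = 50
50 → 5² + 0² = 25 + 0 = 25
25 → 2² + 5² = 4 + 25 = 29
29 → 2² + 9² = 4 + 81 = 85
85 → 8² + 5² = 64 + 25 = 89
89 → 8² + 9² = 64 + 81 = 145
145 → 1² + 4² + 5² = 1 + 16 + 25 = 42
42 → 4² + 2² = 16 + 4 = 20
20 → 2² + 0² = 4 + 0 = 4
4 → 4² = 16
16 → 1² + 6² = 1 + 36 = 37
37 → 3² + 7² = 9 + 49 = 58
58 → 5² + 8² = 25 + 64 = 89  — 89 already seen; the sequence cycles without reaching 1.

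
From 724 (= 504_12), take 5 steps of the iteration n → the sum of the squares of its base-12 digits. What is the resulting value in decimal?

164

724 = (5,0,4)_12 → 5² + 0² + 4² = 41
41 = (3,5)_12 → 3² + 5² = 34
34 = (2,10)_12 → 2² + 10² = 104
104 = (8,8)_12 → 8² + 8² = 128
128 = (10,8)_12 → 10² + 8² = 164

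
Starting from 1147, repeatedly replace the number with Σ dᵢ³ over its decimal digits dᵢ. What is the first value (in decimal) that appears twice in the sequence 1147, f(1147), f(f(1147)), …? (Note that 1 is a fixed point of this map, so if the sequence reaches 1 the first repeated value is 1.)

1147 → 1³ + 1³ + 4³ + 7³ = 1 + 1 + 64 + 343 = 409
409 → 4³ + 0³ + 9³ = 64 + 0 + 729 = 793
793 → 7³ + 9³ + 3³ = 343 + 729 + 27 = 1099
1099 → 1³ + 0³ + 9³ + 9³ = 1 + 0 + 729 + 729 = 1459
1459 → 1³ + 4³ + 5³ + 9³ = 1 + 64 + 125 + 729 = 919
919 → 9³ + 1³ + 9³ = 729 + 1 + 729 = 1459  — 1459 already appeared earlier.

1459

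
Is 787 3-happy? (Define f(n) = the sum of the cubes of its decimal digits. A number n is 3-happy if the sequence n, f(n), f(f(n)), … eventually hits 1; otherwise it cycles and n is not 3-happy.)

3-happy

787 → 7³ + 8³ + 7³ = 1198
1198 → 1³ + 1³ + 9³ + 8³ = 1243
1243 → 1³ + 2³ + 4³ + 3³ = 100
100 → 1³ + 0³ + 0³ = 1  — reached 1.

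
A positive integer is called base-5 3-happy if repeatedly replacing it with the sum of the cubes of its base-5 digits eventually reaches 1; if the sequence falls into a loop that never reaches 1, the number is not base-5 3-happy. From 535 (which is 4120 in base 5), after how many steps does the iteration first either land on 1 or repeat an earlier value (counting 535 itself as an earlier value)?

9

535 = (4,1,2,0)_5 → 4³ + 1³ + 2³ + 0³ = 64 + 1 + 8 + 0 = 73
73 = (2,4,3)_5 → 2³ + 4³ + 3³ = 8 + 64 + 27 = 99
99 = (3,4,4)_5 → 3³ + 4³ + 4³ = 27 + 64 + 64 = 155
155 = (1,1,1,0)_5 → 1³ + 1³ + 1³ + 0³ = 1 + 1 + 1 + 0 = 3
3 = (3)_5 → 3³ = 27
27 = (1,0,2)_5 → 1³ + 0³ + 2³ = 1 + 0 + 8 = 9
9 = (1,4)_5 → 1³ + 4³ = 1 + 64 = 65
65 = (2,3,0)_5 → 2³ + 3³ + 0³ = 8 + 27 + 0 = 35
35 = (1,2,0)_5 → 1³ + 2³ + 0³ = 1 + 8 + 0 = 9  — 9 repeats.
That took 9 steps.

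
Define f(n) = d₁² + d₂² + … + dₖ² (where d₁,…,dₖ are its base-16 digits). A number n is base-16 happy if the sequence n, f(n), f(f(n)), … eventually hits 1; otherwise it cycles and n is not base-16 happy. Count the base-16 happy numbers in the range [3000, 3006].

3000: 3000 → 306 → 14 → 196 → 160 → 100 → 52 → 25 → 82 → 29 → 170 → 200 → 208 → 169 → 181 → 146 → 85 → 50 → 13 → 169  (repeats 169)
3001: 3001 → 323 → 26 → 101 → 61 → 178 → 125 → 218 → 269 → 170 → 200 → 208 → 169 → 181 → 146 → 85 → 50 → 13 → 169  (repeats 169)
3002: 3002 → 342 → 62 → 205 → 313 → 91 → 146 → 85 → 50 → 13 → 169 → 181 → 146  (repeats 146)
3003: 3003 → 363 → 158 → 277 → 27 → 122 → 149 → 106 → 136 → 128 → 64 → 16 → 1  (reaches 1)
3004: 3004 → 386 → 69 → 41 → 85 → 50 → 13 → 169 → 181 → 146 → 85  (repeats 85)
3005: 3005 → 411 → 203 → 265 → 82 → 29 → 170 → 200 → 208 → 169 → 181 → 146 → 85 → 50 → 13 → 169  (repeats 169)
3006: 3006 → 438 → 158 → 277 → 27 → 122 → 149 → 106 → 136 → 128 → 64 → 16 → 1  (reaches 1)
base-16 happy: 3003, 3006

2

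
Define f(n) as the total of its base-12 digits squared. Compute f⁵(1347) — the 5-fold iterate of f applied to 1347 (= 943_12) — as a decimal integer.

26

1347 = (9,4,3)_12 → 9² + 4² + 3² = 81 + 16 + 9 = 106
106 = (8,10)_12 → 8² + 10² = 64 + 100 = 164
164 = (1,1,8)_12 → 1² + 1² + 8² = 1 + 1 + 64 = 66
66 = (5,6)_12 → 5² + 6² = 25 + 36 = 61
61 = (5,1)_12 → 5² + 1² = 25 + 1 = 26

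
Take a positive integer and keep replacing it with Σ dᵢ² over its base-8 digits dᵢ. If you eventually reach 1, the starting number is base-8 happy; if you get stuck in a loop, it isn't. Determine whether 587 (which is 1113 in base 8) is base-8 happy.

not base-8 happy

587 = (1,1,1,3)_8 → 12
12 = (1,4)_8 → 17
17 = (2,1)_8 → 5
5 = (5)_8 → 25
25 = (3,1)_8 → 10
10 = (1,2)_8 → 5  — 5 already seen; the sequence cycles without reaching 1.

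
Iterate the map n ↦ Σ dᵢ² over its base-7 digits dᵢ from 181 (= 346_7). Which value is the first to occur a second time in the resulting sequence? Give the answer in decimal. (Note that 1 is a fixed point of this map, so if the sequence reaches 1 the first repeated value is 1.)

45

181 = (3,4,6)_7 → 3² + 4² + 6² = 61
61 = (1,1,5)_7 → 1² + 1² + 5² = 27
27 = (3,6)_7 → 3² + 6² = 45
45 = (6,3)_7 → 6² + 3² = 45  — 45 already appeared earlier.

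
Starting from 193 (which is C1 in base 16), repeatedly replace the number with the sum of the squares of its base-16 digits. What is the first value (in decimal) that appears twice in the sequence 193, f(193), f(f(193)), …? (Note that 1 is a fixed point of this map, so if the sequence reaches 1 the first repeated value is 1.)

193 = (12,1)_16 → 12² + 1² = 145
145 = (9,1)_16 → 9² + 1² = 82
82 = (5,2)_16 → 5² + 2² = 29
29 = (1,13)_16 → 1² + 13² = 170
170 = (10,10)_16 → 10² + 10² = 200
200 = (12,8)_16 → 12² + 8² = 208
208 = (13,0)_16 → 13² + 0² = 169
169 = (10,9)_16 → 10² + 9² = 181
181 = (11,5)_16 → 11² + 5² = 146
146 = (9,2)_16 → 9² + 2² = 85
85 = (5,5)_16 → 5² + 5² = 50
50 = (3,2)_16 → 3² + 2² = 13
13 = (13)_16 → 13² = 169  — 169 already appeared earlier.

169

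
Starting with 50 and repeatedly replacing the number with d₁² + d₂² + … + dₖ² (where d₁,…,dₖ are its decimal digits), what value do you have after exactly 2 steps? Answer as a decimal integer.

50 → 5² + 0² = 25
25 → 2² + 5² = 29

29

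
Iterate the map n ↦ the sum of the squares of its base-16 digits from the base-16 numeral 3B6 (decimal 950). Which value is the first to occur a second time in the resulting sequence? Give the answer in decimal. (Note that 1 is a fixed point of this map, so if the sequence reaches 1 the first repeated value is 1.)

1

950 = (3,11,6)_16 → 3² + 11² + 6² = 166
166 = (10,6)_16 → 10² + 6² = 136
136 = (8,8)_16 → 8² + 8² = 128
128 = (8,0)_16 → 8² + 0² = 64
64 = (4,0)_16 → 4² + 0² = 16
16 = (1,0)_16 → 1² + 0² = 1  — reached the fixed point 1.
1 → 1, so 1 is the first repeated value.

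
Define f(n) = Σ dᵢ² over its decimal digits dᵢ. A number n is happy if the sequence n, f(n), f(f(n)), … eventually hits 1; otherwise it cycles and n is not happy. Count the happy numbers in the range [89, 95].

89: 89 → 145 → 42 → 20 → 4 → 16 → 37 → 58 → 89  — not happy
90: 90 → 81 → 65 → 61 → 37 → 58 → 89 → 145 → 42 → 20 → 4 → 16 → 37  — not happy
91: 91 → 82 → 68 → 100 → 1  — happy
92: 92 → 85 → 89 → 145 → 42 → 20 → 4 → 16 → 37 → 58 → 89  — not happy
93: 93 → 90 → 81 → 65 → 61 → 37 → 58 → 89 → 145 → 42 → 20 → 4 → 16 → 37  — not happy
94: 94 → 97 → 130 → 10 → 1  — happy
95: 95 → 106 → 37 → 58 → 89 → 145 → 42 → 20 → 4 → 16 → 37  — not happy
happy: 91, 94

2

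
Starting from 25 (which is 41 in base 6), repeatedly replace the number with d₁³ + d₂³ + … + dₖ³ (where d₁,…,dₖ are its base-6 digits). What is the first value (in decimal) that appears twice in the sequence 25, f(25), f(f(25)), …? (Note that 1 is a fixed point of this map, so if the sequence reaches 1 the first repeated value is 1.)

25 = (4,1)_6 → 65
65 = (1,4,5)_6 → 190
190 = (5,1,4)_6 → 190  — 190 already appeared earlier.

190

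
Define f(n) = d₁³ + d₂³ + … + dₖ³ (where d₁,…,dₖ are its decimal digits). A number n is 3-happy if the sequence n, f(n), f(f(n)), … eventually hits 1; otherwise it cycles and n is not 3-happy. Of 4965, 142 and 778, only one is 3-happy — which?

4965: 4965 → 1134 → 93 → 756 → 684 → 792 → 1080 → 513 → 153 → 153  — repeats 153 (not 3-happy)
142: 142 → 73 → 370 → 370  — repeats 370 (not 3-happy)
778: 778 → 1198 → 1243 → 100 → 1  — reaches 1 (3-happy)

778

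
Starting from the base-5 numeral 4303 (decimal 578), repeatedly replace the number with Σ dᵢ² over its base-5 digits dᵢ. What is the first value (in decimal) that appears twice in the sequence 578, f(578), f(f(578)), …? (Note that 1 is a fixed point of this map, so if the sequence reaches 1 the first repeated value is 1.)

578 = (4,3,0,3)_5 → 34
34 = (1,1,4)_5 → 18
18 = (3,3)_5 → 18  — 18 already appeared earlier.

18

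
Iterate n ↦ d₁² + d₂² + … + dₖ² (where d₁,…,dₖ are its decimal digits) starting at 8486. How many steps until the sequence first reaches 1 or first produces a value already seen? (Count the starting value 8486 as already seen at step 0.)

8486 → 8² + 4² + 8² + 6² = 64 + 16 + 64 + 36 = 180
180 → 1² + 8² + 0² = 1 + 64 + 0 = 65
65 → 6² + 5² = 36 + 25 = 61
61 → 6² + 1² = 36 + 1 = 37
37 → 3² + 7² = 9 + 49 = 58
58 → 5² + 8² = 25 + 64 = 89
89 → 8² + 9² = 64 + 81 = 145
145 → 1² + 4² + 5² = 1 + 16 + 25 = 42
42 → 4² + 2² = 16 + 4 = 20
20 → 2² + 0² = 4 + 0 = 4
4 → 4² = 16
16 → 1² + 6² = 1 + 36 = 37  — 37 repeats.
That took 12 steps.

12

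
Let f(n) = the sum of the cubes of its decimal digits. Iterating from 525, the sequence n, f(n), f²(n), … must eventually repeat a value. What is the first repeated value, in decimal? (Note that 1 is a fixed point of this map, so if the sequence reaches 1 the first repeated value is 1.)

525 → 5³ + 2³ + 5³ = 258
258 → 2³ + 5³ + 8³ = 645
645 → 6³ + 4³ + 5³ = 405
405 → 4³ + 0³ + 5³ = 189
189 → 1³ + 8³ + 9³ = 1242
1242 → 1³ + 2³ + 4³ + 2³ = 81
81 → 8³ + 1³ = 513
513 → 5³ + 1³ + 3³ = 153
153 → 1³ + 5³ + 3³ = 153  — 153 already appeared earlier.

153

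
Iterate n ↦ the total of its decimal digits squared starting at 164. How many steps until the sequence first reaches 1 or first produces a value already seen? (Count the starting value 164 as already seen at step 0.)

14

164 → 1² + 6² + 4² = 53
53 → 5² + 3² = 34
34 → 3² + 4² = 25
25 → 2² + 5² = 29
29 → 2² + 9² = 85
85 → 8² + 5² = 89
89 → 8² + 9² = 145
145 → 1² + 4² + 5² = 42
42 → 4² + 2² = 20
20 → 2² + 0² = 4
4 → 4² = 16
16 → 1² + 6² = 37
37 → 3² + 7² = 58
58 → 5² + 8² = 89  — 89 repeats.
That took 14 steps.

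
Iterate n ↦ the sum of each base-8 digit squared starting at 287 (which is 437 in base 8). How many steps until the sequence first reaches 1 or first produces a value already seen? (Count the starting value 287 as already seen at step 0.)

287 = (4,3,7)_8 → 4² + 3² + 7² = 74
74 = (1,1,2)_8 → 1² + 1² + 2² = 6
6 = (6)_8 → 6² = 36
36 = (4,4)_8 → 4² + 4² = 32
32 = (4,0)_8 → 4² + 0² = 16
16 = (2,0)_8 → 2² + 0² = 4
4 = (4)_8 → 4² = 16  — 16 repeats.
That took 7 steps.

7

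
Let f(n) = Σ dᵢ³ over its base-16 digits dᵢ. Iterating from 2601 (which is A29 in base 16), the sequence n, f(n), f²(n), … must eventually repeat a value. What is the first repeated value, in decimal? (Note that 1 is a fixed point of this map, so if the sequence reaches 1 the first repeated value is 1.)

1737

2601 = (10,2,9)_16 → 10³ + 2³ + 9³ = 1000 + 8 + 729 = 1737
1737 = (6,12,9)_16 → 6³ + 12³ + 9³ = 216 + 1728 + 729 = 2673
2673 = (10,7,1)_16 → 10³ + 7³ + 1³ = 1000 + 343 + 1 = 1344
1344 = (5,4,0)_16 → 5³ + 4³ + 0³ = 125 + 64 + 0 = 189
189 = (11,13)_16 → 11³ + 13³ = 1331 + 2197 = 3528
3528 = (13,12,8)_16 → 13³ + 12³ + 8³ = 2197 + 1728 + 512 = 4437
4437 = (1,1,5,5)_16 → 1³ + 1³ + 5³ + 5³ = 1 + 1 + 125 + 125 = 252
252 = (15,12)_16 → 15³ + 12³ = 3375 + 1728 = 5103
5103 = (1,3,14,15)_16 → 1³ + 3³ + 14³ + 15³ = 1 + 27 + 2744 + 3375 = 6147
6147 = (1,8,0,3)_16 → 1³ + 8³ + 0³ + 3³ = 1 + 512 + 0 + 27 = 540
540 = (2,1,12)_16 → 2³ + 1³ + 12³ = 8 + 1 + 1728 = 1737  — 1737 already appeared earlier.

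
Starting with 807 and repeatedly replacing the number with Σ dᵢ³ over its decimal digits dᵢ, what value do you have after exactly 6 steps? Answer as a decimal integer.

1080

807 → 8³ + 0³ + 7³ = 512 + 0 + 343 = 855
855 → 8³ + 5³ + 5³ = 512 + 125 + 125 = 762
762 → 7³ + 6³ + 2³ = 343 + 216 + 8 = 567
567 → 5³ + 6³ + 7³ = 125 + 216 + 343 = 684
684 → 6³ + 8³ + 4³ = 216 + 512 + 64 = 792
792 → 7³ + 9³ + 2³ = 343 + 729 + 8 = 1080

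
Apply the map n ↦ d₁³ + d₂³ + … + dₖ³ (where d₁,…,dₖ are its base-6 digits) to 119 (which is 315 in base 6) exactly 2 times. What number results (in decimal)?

119 = (3,1,5)_6 → 3³ + 1³ + 5³ = 153
153 = (4,1,3)_6 → 4³ + 1³ + 3³ = 92

92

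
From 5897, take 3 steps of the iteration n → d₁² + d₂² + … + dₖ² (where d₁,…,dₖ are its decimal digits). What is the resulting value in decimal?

5897 → 5² + 8² + 9² + 7² = 219
219 → 2² + 1² + 9² = 86
86 → 8² + 6² = 100

100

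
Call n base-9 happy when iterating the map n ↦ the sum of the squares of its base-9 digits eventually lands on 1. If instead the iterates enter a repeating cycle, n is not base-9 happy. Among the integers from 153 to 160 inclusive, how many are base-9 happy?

153: 153 → 65 → 53 → 89 → 65  — not base-9 happy
154: 154 → 66 → 58 → 52 → 74 → 68 → 74  — not base-9 happy
155: 155 → 69 → 85 → 17 → 65 → 53 → 89 → 65  — not base-9 happy
156: 156 → 74 → 68 → 74  — not base-9 happy
157: 157 → 81 → 1  — base-9 happy
158: 158 → 90 → 2 → 4 → 16 → 50 → 50  — not base-9 happy
159: 159 → 101 → 9 → 1  — base-9 happy
160: 160 → 114 → 46 → 26 → 68 → 74 → 68  — not base-9 happy
base-9 happy: 157, 159

2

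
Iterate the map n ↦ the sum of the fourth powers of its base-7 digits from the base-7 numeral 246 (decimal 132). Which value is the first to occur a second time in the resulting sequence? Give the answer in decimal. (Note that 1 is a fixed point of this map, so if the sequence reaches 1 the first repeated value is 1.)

512

132 = (2,4,6)_7 → 2⁴ + 4⁴ + 6⁴ = 1568
1568 = (4,4,0,0)_7 → 4⁴ + 4⁴ + 0⁴ + 0⁴ = 512
512 = (1,3,3,1)_7 → 1⁴ + 3⁴ + 3⁴ + 1⁴ = 164
164 = (3,2,3)_7 → 3⁴ + 2⁴ + 3⁴ = 178
178 = (3,4,3)_7 → 3⁴ + 4⁴ + 3⁴ = 418
418 = (1,1,3,5)_7 → 1⁴ + 1⁴ + 3⁴ + 5⁴ = 708
708 = (2,0,3,1)_7 → 2⁴ + 0⁴ + 3⁴ + 1⁴ = 98
98 = (2,0,0)_7 → 2⁴ + 0⁴ + 0⁴ = 16
16 = (2,2)_7 → 2⁴ + 2⁴ = 32
32 = (4,4)_7 → 4⁴ + 4⁴ = 512  — 512 already appeared earlier.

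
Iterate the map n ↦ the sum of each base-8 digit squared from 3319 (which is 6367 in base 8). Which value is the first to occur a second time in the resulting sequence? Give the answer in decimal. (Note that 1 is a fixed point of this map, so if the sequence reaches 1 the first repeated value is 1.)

1

3319 = (6,3,6,7)_8 → 6² + 3² + 6² + 7² = 130
130 = (2,0,2)_8 → 2² + 0² + 2² = 8
8 = (1,0)_8 → 1² + 0² = 1  — reached the fixed point 1.
1 → 1, so 1 is the first repeated value.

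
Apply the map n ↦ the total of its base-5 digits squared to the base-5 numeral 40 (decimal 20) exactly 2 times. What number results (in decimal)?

10

20 = (4,0)_5 → 4² + 0² = 16 + 0 = 16
16 = (3,1)_5 → 3² + 1² = 9 + 1 = 10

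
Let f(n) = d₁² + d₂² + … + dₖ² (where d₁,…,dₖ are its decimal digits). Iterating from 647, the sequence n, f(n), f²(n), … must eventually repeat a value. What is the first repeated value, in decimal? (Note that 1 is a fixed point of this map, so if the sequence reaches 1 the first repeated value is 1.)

647 → 6² + 4² + 7² = 36 + 16 + 49 = 101
101 → 1² + 0² + 1² = 1 + 0 + 1 = 2
2 → 2² = 4
4 → 4² = 16
16 → 1² + 6² = 1 + 36 = 37
37 → 3² + 7² = 9 + 49 = 58
58 → 5² + 8² = 25 + 64 = 89
89 → 8² + 9² = 64 + 81 = 145
145 → 1² + 4² + 5² = 1 + 16 + 25 = 42
42 → 4² + 2² = 16 + 4 = 20
20 → 2² + 0² = 4 + 0 = 4  — 4 already appeared earlier.

4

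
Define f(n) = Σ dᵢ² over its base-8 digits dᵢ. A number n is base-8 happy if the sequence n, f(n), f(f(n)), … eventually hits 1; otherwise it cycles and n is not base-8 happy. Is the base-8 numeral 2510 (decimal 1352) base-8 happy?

1352 = (2,5,1,0)_8 → 2² + 5² + 1² + 0² = 30
30 = (3,6)_8 → 3² + 6² = 45
45 = (5,5)_8 → 5² + 5² = 50
50 = (6,2)_8 → 6² + 2² = 40
40 = (5,0)_8 → 5² + 0² = 25
25 = (3,1)_8 → 3² + 1² = 10
10 = (1,2)_8 → 1² + 2² = 5
5 = (5)_8 → 5² = 25  — 25 already seen; the sequence cycles without reaching 1.

not base-8 happy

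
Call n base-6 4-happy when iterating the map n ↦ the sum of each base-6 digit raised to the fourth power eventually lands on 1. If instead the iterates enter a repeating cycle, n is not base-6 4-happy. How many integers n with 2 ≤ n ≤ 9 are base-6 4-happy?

1

2: 2 → 16 → 272 → 99 → 353 → 963 → 609 → 978 → 338 → 114 → 82 → 273 → 164 → 353  (repeats 353)
3: 3 → 81 → 98 → 288 → 17 → 641 → 1522 → 259 → 4 → 256 → 258 → 3  (repeats 3)
4: 4 → 256 → 258 → 3 → 81 → 98 → 288 → 17 → 641 → 1522 → 259 → 4  (repeats 4)
5: 5 → 625 → 658 → 338 → 114 → 82 → 273 → 164 → 353 → 963 → 609 → 978 → 338  (repeats 338)
6: 6 → 1  (reaches 1)
7: 7 → 2 → 16 → 272 → 99 → 353 → 963 → 609 → 978 → 338 → 114 → 82 → 273 → 164 → 353  (repeats 353)
8: 8 → 17 → 641 → 1522 → 259 → 4 → 256 → 258 → 3 → 81 → 98 → 288 → 17  (repeats 17)
9: 9 → 82 → 273 → 164 → 353 → 963 → 609 → 978 → 338 → 114 → 82  (repeats 82)
base-6 4-happy: 6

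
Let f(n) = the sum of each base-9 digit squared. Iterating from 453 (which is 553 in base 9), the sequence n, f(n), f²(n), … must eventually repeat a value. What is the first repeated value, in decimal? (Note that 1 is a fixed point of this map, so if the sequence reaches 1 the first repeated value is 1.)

65

453 = (5,5,3)_9 → 5² + 5² + 3² = 25 + 25 + 9 = 59
59 = (6,5)_9 → 6² + 5² = 36 + 25 = 61
61 = (6,7)_9 → 6² + 7² = 36 + 49 = 85
85 = (1,0,4)_9 → 1² + 0² + 4² = 1 + 0 + 16 = 17
17 = (1,8)_9 → 1² + 8² = 1 + 64 = 65
65 = (7,2)_9 → 7² + 2² = 49 + 4 = 53
53 = (5,8)_9 → 5² + 8² = 25 + 64 = 89
89 = (1,0,8)_9 → 1² + 0² + 8² = 1 + 0 + 64 = 65  — 65 already appeared earlier.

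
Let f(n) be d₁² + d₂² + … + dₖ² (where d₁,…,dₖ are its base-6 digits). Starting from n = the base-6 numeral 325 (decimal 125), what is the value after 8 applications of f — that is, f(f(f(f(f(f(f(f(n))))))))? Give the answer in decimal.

20

125 = (3,2,5)_6 → 3² + 2² + 5² = 9 + 4 + 25 = 38
38 = (1,0,2)_6 → 1² + 0² + 2² = 1 + 0 + 4 = 5
5 = (5)_6 → 5² = 25
25 = (4,1)_6 → 4² + 1² = 16 + 1 = 17
17 = (2,5)_6 → 2² + 5² = 4 + 25 = 29
29 = (4,5)_6 → 4² + 5² = 16 + 25 = 41
41 = (1,0,5)_6 → 1² + 0² + 5² = 1 + 0 + 25 = 26
26 = (4,2)_6 → 4² + 2² = 16 + 4 = 20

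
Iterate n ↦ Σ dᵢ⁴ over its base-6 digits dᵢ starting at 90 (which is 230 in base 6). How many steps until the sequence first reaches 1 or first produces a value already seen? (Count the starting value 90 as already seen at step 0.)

11

90 = (2,3,0)_6 → 2⁴ + 3⁴ + 0⁴ = 16 + 81 + 0 = 97
97 = (2,4,1)_6 → 2⁴ + 4⁴ + 1⁴ = 16 + 256 + 1 = 273
273 = (1,1,3,3)_6 → 1⁴ + 1⁴ + 3⁴ + 3⁴ = 1 + 1 + 81 + 81 = 164
164 = (4,3,2)_6 → 4⁴ + 3⁴ + 2⁴ = 256 + 81 + 16 = 353
353 = (1,3,4,5)_6 → 1⁴ + 3⁴ + 4⁴ + 5⁴ = 1 + 81 + 256 + 625 = 963
963 = (4,2,4,3)_6 → 4⁴ + 2⁴ + 4⁴ + 3⁴ = 256 + 16 + 256 + 81 = 609
609 = (2,4,5,3)_6 → 2⁴ + 4⁴ + 5⁴ + 3⁴ = 16 + 256 + 625 + 81 = 978
978 = (4,3,1,0)_6 → 4⁴ + 3⁴ + 1⁴ + 0⁴ = 256 + 81 + 1 + 0 = 338
338 = (1,3,2,2)_6 → 1⁴ + 3⁴ + 2⁴ + 2⁴ = 1 + 81 + 16 + 16 = 114
114 = (3,1,0)_6 → 3⁴ + 1⁴ + 0⁴ = 81 + 1 + 0 = 82
82 = (2,1,4)_6 → 2⁴ + 1⁴ + 4⁴ = 16 + 1 + 256 = 273  — 273 repeats.
That took 11 steps.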